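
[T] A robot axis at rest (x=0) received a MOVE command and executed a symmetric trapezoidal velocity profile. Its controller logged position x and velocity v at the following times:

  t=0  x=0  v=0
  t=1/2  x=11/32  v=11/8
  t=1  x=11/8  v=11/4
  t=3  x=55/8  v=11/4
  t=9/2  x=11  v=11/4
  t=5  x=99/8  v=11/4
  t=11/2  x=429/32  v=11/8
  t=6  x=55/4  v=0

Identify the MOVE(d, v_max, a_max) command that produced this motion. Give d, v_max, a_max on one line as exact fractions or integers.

final state: t=6, x=55/4, v=0 → d = 55/4
a_max = (11/8−0)/(1/2−0) = 11/4
max v = 11/4 over t∈[1,5] → v_max = 11/4
check: 11/4·(1+4) = 55/4 ✓

d=55/4 v_max=11/4 a_max=11/4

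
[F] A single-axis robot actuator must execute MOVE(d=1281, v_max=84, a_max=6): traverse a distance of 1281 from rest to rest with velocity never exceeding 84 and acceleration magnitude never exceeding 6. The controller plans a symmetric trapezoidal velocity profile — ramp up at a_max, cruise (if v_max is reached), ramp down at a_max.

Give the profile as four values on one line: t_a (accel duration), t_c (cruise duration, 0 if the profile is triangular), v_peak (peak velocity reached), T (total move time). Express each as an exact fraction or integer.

vₘ²/aₘ = 84²/6 = 1176
1281 ≥ 1176 → trapezoidal
t_a = 84/6 = 14; v_peak = 84
d_cruise = 1281 − 1176 = 105; t_c = 105/84 = 5/4
T = 2·14 + 5/4 = 117/4

t_a=14 t_c=5/4 v_peak=84 T=117/4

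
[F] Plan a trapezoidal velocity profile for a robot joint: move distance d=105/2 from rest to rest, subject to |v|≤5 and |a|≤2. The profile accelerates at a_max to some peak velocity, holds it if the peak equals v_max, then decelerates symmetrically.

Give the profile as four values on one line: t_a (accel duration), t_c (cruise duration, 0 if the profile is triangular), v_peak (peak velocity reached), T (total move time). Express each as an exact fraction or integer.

t_a=5/2 t_c=8 v_peak=5 T=13

v_max²/a_max = 5²/2 = 25/2
105/2 ≥ 25/2 so v_max reached
t_a = 5/2; v_peak = 5
d_cruise = 105/2 − 25/2 = 40; t_c = 40/5 = 8
T = 2·5/2 + 8 = 13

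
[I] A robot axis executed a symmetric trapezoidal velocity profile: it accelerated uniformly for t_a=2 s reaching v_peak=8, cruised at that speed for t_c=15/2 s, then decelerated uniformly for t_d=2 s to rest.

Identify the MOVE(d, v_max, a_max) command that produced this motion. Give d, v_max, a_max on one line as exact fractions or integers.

a_max = 8/2 = 4
d_a = ½·8·2 = 8; d_c = 8·15/2 = 60
d = 2·8 + 60 = 76
t_c = 15/2 > 0 → v_max = v_peak = 8

d=76 v_max=8 a_max=4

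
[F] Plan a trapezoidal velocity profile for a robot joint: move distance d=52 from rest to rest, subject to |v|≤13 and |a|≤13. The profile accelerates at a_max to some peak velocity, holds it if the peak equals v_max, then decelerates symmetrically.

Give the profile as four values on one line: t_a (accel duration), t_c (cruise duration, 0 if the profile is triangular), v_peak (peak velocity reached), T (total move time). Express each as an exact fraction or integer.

t_a=1 t_c=3 v_peak=13 T=5

vₘ²/aₘ = 13²/13 = 13
52 ≥ 13 ⇒ cruise phase
t_a = 13/13 = 1; v_peak = 13
d_cruise = 52 − 13 = 39; t_c = 39/13 = 3
T = 2·1 + 3 = 5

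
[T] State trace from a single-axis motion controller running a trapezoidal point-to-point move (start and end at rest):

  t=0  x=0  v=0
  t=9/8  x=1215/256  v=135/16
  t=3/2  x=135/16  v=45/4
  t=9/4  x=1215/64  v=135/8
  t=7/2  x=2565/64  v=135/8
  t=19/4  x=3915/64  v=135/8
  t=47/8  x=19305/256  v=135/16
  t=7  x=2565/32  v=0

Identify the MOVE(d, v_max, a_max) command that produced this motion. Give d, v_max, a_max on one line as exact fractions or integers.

final state: t=7, x=2565/32, v=0 → d = 2565/32
a_max = (135/16−0)/(9/8−0) = 15/2
max v = 135/8 over t∈[9/4,19/4] → v_max = 135/8
check: 135/8·(9/4+5/2) = 2565/32 ✓

d=2565/32 v_max=135/8 a_max=15/2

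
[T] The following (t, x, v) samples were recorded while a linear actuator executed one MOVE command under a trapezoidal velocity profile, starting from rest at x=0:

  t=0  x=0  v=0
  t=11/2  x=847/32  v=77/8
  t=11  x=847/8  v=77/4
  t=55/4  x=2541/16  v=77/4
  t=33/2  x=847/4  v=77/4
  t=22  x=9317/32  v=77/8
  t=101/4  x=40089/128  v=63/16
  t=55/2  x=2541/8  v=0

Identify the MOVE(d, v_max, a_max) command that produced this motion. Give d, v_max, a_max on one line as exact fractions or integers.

d=2541/8 v_max=77/4 a_max=7/4

final state: t=55/2, x=2541/8, v=0 → d = 2541/8
a_max = (77/8−0)/(11/2−0) = 7/4
max v = 77/4 over t∈[11,33/2] → v_max = 77/4
check: 77/4·(11+11/2) = 2541/8 ✓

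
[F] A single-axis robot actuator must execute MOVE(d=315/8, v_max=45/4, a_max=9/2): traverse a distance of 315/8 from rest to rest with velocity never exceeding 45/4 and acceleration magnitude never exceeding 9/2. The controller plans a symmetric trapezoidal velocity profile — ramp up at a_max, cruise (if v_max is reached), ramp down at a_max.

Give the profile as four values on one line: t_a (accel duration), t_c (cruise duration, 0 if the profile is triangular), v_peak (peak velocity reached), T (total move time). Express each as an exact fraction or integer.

(v_max)²/a_max = (45/4)²/(9/2) = 225/8
315/8 ≥ 225/8 so v_max reached
t_a = (45/4)/(9/2) = 5/2; v_peak = 45/4
d_cruise = 315/8 − 225/8 = 45/4; t_c = (45/4)/(45/4) = 1
T = 2·5/2 + 1 = 6

t_a=5/2 t_c=1 v_peak=45/4 T=6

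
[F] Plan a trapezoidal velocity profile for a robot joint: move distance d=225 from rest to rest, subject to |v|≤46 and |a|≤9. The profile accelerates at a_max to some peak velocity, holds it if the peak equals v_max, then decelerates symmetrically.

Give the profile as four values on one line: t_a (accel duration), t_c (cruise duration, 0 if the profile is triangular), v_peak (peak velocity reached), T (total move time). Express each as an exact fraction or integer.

t_a=5 t_c=0 v_peak=45 T=10

vₘ²/aₘ = 46²/9 = 2116/9
225 < 2116/9 so t_c = 0
v_peak = √(225·9) = √2025 = 45
t_a = 45/9 = 5; t_c = 0
T = 2·5 = 10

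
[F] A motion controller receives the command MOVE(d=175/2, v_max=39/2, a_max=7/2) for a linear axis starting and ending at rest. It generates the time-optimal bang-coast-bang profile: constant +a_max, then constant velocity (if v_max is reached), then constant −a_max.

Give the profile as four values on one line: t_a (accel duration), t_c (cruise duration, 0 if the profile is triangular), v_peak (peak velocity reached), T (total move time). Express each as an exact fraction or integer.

t_a=5 t_c=0 v_peak=35/2 T=10

vₘ²/aₘ = (39/2)²/(7/2) = 1521/14
175/2 < 1521/14 ⇒ no cruise
v_peak = √(175/2·7/2) = √(1225/4) = 35/2
t_a = (35/2)/(7/2) = 5; t_c = 0
T = 2·5 = 10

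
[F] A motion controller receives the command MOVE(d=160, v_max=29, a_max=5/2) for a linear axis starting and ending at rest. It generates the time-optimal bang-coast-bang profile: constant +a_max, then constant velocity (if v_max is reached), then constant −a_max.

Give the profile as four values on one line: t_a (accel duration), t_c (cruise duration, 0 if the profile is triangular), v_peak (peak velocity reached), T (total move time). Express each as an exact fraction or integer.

(v_max)²/a_max = 29²/(5/2) = 1682/5
160 < 1682/5 → triangular
v_peak = √(160·5/2) = √400 = 20
t_a = 20/(5/2) = 8; t_c = 0
T = 2·8 = 16

t_a=8 t_c=0 v_peak=20 T=16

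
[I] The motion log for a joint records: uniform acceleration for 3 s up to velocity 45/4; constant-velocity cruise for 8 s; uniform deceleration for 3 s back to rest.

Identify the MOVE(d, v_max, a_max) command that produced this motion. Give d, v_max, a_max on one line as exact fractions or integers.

a_max = (45/4)/3 = 15/4
d_a = ½·45/4·3 = 135/8; d_c = 45/4·8 = 90
d = 2·135/8 + 90 = 495/4
t_c = 8 > 0 → v_max = v_peak = 45/4

d=495/4 v_max=45/4 a_max=15/4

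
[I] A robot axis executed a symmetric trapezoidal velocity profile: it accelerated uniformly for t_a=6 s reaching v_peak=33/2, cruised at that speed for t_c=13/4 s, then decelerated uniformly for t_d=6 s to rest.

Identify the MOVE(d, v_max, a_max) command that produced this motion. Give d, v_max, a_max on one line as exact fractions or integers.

d=1221/8 v_max=33/2 a_max=11/4

a_max = (33/2)/6 = 11/4
d_a = ½·33/2·6 = 99/2; d_c = 33/2·13/4 = 429/8
d = 2·99/2 + 429/8 = 1221/8
t_c = 13/4 > 0 ⇒ limit active, v_max = 33/2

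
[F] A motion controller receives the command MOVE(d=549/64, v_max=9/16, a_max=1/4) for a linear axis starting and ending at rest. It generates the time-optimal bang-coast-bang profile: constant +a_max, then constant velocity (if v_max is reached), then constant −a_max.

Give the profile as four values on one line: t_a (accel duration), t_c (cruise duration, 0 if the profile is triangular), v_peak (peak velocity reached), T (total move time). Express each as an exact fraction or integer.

(v_max)²/a_max = (9/16)²/(1/4) = 81/64
549/64 ≥ 81/64 → trapezoidal
t_a = (9/16)/(1/4) = 9/4; v_peak = 9/16
d_cruise = 549/64 − 81/64 = 117/16; t_c = (117/16)/(9/16) = 13
T = 2·9/4 + 13 = 35/2

t_a=9/4 t_c=13 v_peak=9/16 T=35/2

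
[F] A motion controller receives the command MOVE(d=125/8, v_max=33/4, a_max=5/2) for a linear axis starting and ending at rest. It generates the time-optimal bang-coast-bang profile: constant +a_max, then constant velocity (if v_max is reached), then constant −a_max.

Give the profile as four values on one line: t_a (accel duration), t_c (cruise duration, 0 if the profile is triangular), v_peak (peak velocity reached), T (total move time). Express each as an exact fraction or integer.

t_a=5/2 t_c=0 v_peak=25/4 T=5

vₘ²/aₘ = (33/4)²/(5/2) = 1089/40
125/8 < 1089/40 so t_c = 0
v_peak = √(125/8·5/2) = √(625/16) = 25/4
t_a = (25/4)/(5/2) = 5/2; t_c = 0
T = 2·5/2 = 5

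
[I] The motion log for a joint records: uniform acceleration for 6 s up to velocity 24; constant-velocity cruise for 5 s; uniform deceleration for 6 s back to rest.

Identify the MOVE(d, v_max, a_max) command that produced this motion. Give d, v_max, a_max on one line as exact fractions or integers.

d=264 v_max=24 a_max=4

a_max = 24/6 = 4
d_a = ½·24·6 = 72; d_c = 24·5 = 120
d = 2·72 + 120 = 264
t_c = 5 > 0 → v_max = v_peak = 24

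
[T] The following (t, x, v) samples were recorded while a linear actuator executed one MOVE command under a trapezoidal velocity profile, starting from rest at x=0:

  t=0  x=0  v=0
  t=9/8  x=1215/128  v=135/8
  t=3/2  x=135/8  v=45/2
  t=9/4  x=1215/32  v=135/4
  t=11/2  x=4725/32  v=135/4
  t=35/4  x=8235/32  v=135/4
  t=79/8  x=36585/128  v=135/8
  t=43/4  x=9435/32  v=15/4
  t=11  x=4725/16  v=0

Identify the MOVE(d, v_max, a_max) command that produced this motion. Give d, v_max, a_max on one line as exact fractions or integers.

d=4725/16 v_max=135/4 a_max=15

final state: t=11, x=4725/16, v=0 → d = 4725/16
a_max = (135/8−0)/(9/8−0) = 15
max v = 135/4 over t∈[9/4,35/4] → v_max = 135/4
check: 135/4·(9/4+13/2) = 4725/16 ✓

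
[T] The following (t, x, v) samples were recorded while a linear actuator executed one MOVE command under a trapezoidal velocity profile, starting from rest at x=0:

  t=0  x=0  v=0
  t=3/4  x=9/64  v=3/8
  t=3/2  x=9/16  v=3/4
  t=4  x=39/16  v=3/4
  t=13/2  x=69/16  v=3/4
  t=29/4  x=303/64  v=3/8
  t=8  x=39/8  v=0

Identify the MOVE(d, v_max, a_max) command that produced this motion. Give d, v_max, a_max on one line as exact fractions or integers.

final state: t=8, x=39/8, v=0 → d = 39/8
a_max = (3/8−0)/(3/4−0) = 1/2
max v = 3/4 over t∈[3/2,13/2] → v_max = 3/4
check: 3/4·(3/2+5) = 39/8 ✓

d=39/8 v_max=3/4 a_max=1/2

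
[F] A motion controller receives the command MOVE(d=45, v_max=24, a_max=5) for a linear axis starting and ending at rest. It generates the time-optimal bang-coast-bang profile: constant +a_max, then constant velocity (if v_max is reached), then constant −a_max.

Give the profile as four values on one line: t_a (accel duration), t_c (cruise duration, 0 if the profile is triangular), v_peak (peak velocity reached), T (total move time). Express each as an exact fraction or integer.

t_a=3 t_c=0 v_peak=15 T=6

vₘ²/aₘ = 24²/5 = 576/5
45 < 576/5 so t_c = 0
v_peak = √(45·5) = √225 = 15
t_a = 15/5 = 3; t_c = 0
T = 2·3 = 6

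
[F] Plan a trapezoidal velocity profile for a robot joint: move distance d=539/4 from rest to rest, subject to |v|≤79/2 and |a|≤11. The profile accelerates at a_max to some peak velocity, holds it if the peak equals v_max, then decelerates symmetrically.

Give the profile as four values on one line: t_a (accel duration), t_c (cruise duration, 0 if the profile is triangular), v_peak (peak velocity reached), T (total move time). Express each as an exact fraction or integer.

v_max²/a_max = (79/2)²/11 = 6241/44
539/4 < 6241/44 ⇒ no cruise
v_peak = √(539/4·11) = √(5929/4) = 77/2
t_a = (77/2)/11 = 7/2; t_c = 0
T = 2·7/2 = 7

t_a=7/2 t_c=0 v_peak=77/2 T=7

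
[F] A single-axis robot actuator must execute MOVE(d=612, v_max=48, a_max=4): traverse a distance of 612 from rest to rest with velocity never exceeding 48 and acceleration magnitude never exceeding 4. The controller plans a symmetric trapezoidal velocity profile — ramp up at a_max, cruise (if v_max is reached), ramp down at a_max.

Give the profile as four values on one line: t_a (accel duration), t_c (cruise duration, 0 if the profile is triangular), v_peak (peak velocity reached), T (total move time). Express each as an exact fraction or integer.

t_a=12 t_c=3/4 v_peak=48 T=99/4

(v_max)²/a_max = 48²/4 = 576
612 ≥ 576 so v_max reached
t_a = 48/4 = 12; v_peak = 48
d_cruise = 612 − 576 = 36; t_c = 36/48 = 3/4
T = 2·12 + 3/4 = 99/4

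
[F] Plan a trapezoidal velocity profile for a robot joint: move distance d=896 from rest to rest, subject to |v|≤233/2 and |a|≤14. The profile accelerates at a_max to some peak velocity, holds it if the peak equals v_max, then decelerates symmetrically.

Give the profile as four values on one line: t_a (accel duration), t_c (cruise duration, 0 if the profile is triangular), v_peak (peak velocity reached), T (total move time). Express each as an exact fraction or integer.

v_max²/a_max = (233/2)²/14 = 54289/56
896 < 54289/56 ⇒ no cruise
v_peak = √(896·14) = √12544 = 112
t_a = 112/14 = 8; t_c = 0
T = 2·8 = 16

t_a=8 t_c=0 v_peak=112 T=16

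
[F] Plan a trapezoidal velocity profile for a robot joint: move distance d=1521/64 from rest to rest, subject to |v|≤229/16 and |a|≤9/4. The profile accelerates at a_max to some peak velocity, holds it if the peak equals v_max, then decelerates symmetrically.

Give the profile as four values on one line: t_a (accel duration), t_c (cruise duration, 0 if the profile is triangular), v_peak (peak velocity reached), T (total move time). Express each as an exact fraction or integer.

(v_max)²/a_max = (229/16)²/(9/4) = 52441/576
1521/64 < 52441/576 → triangular
v_peak = √(1521/64·9/4) = √(13689/256) = 117/16
t_a = (117/16)/(9/4) = 13/4; t_c = 0
T = 2·13/4 = 13/2

t_a=13/4 t_c=0 v_peak=117/16 T=13/2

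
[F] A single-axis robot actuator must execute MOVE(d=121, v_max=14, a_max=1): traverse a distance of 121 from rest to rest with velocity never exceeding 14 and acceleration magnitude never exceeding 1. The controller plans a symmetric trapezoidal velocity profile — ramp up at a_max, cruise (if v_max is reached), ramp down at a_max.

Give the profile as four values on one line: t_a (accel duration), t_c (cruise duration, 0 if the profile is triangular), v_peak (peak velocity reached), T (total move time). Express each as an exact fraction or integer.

t_a=11 t_c=0 v_peak=11 T=22

v_max²/a_max = 14²/1 = 196
121 < 196 so t_c = 0
v_peak = √(121·1) = √121 = 11
t_a = 11/1 = 11; t_c = 0
T = 2·11 = 22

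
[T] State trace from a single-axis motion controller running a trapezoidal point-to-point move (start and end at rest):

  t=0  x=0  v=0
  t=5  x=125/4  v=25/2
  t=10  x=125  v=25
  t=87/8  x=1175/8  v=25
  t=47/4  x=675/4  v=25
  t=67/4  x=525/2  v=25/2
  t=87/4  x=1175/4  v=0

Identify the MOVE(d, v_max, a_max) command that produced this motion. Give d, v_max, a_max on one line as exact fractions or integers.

d=1175/4 v_max=25 a_max=5/2

final state: t=87/4, x=1175/4, v=0 → d = 1175/4
a_max = (25/2−0)/(5−0) = 5/2
max v = 25 over t∈[10,47/4] → v_max = 25
check: 25·(10+7/4) = 1175/4 ✓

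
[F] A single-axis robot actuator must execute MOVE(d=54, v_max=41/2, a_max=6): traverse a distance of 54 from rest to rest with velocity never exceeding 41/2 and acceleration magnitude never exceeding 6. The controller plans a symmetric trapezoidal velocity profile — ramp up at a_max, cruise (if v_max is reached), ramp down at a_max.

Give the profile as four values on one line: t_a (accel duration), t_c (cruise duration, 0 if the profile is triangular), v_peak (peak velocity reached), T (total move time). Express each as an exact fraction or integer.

t_a=3 t_c=0 v_peak=18 T=6

v_max²/a_max = (41/2)²/6 = 1681/24
54 < 1681/24 ⇒ no cruise
v_peak = √(54·6) = √324 = 18
t_a = 18/6 = 3; t_c = 0
T = 2·3 = 6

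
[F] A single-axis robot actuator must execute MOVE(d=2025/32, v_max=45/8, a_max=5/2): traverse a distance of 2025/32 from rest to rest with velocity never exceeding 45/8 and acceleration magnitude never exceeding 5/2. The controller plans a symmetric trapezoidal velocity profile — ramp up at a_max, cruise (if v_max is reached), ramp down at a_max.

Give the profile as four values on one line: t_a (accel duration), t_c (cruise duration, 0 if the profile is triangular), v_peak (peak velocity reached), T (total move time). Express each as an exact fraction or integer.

(v_max)²/a_max = (45/8)²/(5/2) = 405/32
2025/32 ≥ 405/32 so v_max reached
t_a = (45/8)/(5/2) = 9/4; v_peak = 45/8
d_cruise = 2025/32 − 405/32 = 405/8; t_c = (405/8)/(45/8) = 9
T = 2·9/4 + 9 = 27/2

t_a=9/4 t_c=9 v_peak=45/8 T=27/2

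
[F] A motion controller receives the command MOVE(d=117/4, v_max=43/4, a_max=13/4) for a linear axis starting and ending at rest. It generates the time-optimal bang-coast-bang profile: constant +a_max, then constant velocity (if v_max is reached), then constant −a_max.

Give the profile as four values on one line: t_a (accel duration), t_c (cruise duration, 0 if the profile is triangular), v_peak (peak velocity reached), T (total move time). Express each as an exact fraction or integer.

vₘ²/aₘ = (43/4)²/(13/4) = 1849/52
117/4 < 1849/52 → triangular
v_peak = √(117/4·13/4) = √(1521/16) = 39/4
t_a = (39/4)/(13/4) = 3; t_c = 0
T = 2·3 = 6

t_a=3 t_c=0 v_peak=39/4 T=6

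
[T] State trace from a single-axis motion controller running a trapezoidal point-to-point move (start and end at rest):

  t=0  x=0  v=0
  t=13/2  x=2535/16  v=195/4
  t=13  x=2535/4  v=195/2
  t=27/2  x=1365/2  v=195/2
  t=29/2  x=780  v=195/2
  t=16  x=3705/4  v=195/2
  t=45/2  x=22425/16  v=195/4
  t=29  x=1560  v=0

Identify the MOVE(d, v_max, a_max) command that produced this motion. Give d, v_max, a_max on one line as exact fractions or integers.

d=1560 v_max=195/2 a_max=15/2

final state: t=29, x=1560, v=0 → d = 1560
a_max = (195/4−0)/(13/2−0) = 15/2
max v = 195/2 over t∈[13,16] → v_max = 195/2
check: 195/2·(13+3) = 1560 ✓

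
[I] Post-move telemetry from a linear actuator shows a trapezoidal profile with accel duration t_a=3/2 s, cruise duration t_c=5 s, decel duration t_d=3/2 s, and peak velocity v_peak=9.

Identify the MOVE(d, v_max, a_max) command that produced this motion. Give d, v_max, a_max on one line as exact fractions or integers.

a_max = 9/(3/2) = 6
d_a = ½·9·3/2 = 27/4; d_c = 9·5 = 45
d = 2·27/4 + 45 = 117/2
t_c = 5 > 0 → v_max = v_peak = 9

d=117/2 v_max=9 a_max=6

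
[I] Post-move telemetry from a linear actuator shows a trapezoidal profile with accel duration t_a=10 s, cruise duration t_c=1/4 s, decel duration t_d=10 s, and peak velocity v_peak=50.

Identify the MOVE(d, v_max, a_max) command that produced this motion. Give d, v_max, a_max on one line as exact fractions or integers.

d=1025/2 v_max=50 a_max=5

a_max = 50/10 = 5
d_a = ½·50·10 = 250; d_c = 50·1/4 = 25/2
d = 2·250 + 25/2 = 1025/2
t_c = 1/4 > 0 → v_max = v_peak = 50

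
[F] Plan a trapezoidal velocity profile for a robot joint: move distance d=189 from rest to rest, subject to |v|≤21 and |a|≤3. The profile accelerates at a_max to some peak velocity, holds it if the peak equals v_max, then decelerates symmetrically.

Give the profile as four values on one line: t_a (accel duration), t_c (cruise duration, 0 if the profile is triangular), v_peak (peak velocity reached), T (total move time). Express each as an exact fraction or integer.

vₘ²/aₘ = 21²/3 = 147
189 ≥ 147 ⇒ cruise phase
t_a = 21/3 = 7; v_peak = 21
d_cruise = 189 − 147 = 42; t_c = 42/21 = 2
T = 2·7 + 2 = 16

t_a=7 t_c=2 v_peak=21 T=16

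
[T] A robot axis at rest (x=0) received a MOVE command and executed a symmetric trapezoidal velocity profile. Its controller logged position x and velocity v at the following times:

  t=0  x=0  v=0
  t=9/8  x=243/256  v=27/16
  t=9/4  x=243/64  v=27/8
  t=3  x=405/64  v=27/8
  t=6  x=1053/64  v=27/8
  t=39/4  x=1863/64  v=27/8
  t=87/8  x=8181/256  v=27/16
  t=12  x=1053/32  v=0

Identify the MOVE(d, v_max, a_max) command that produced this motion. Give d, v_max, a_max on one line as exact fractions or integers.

d=1053/32 v_max=27/8 a_max=3/2

final state: t=12, x=1053/32, v=0 → d = 1053/32
a_max = (27/16−0)/(9/8−0) = 3/2
max v = 27/8 over t∈[9/4,39/4] → v_max = 27/8
check: 27/8·(9/4+15/2) = 1053/32 ✓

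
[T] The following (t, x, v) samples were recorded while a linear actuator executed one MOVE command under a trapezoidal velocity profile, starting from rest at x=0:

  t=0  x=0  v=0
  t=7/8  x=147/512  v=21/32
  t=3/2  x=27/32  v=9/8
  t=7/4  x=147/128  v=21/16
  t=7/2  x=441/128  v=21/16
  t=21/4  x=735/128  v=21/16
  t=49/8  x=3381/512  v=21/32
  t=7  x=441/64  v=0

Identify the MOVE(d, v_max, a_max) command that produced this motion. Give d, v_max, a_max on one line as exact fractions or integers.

final state: t=7, x=441/64, v=0 → d = 441/64
a_max = (21/32−0)/(7/8−0) = 3/4
max v = 21/16 over t∈[7/4,21/4] → v_max = 21/16
check: 21/16·(7/4+7/2) = 441/64 ✓

d=441/64 v_max=21/16 a_max=3/4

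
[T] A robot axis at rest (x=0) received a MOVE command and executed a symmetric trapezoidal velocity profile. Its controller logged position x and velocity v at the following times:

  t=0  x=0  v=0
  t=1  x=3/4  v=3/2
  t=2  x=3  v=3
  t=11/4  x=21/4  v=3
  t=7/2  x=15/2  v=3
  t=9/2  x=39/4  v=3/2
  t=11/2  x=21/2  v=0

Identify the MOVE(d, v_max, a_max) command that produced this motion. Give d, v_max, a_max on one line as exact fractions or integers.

d=21/2 v_max=3 a_max=3/2

final state: t=11/2, x=21/2, v=0 → d = 21/2
a_max = (3/2−0)/(1−0) = 3/2
max v = 3 over t∈[2,7/2] → v_max = 3
check: 3·(2+3/2) = 21/2 ✓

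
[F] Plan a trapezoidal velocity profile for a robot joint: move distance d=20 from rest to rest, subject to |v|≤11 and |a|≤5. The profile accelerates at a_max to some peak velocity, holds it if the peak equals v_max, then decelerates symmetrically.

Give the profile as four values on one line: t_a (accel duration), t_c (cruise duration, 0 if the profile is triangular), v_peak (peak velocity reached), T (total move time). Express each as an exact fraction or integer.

v_max²/a_max = 11²/5 = 121/5
20 < 121/5 → triangular
v_peak = √(20·5) = √100 = 10
t_a = 10/5 = 2; t_c = 0
T = 2·2 = 4

t_a=2 t_c=0 v_peak=10 T=4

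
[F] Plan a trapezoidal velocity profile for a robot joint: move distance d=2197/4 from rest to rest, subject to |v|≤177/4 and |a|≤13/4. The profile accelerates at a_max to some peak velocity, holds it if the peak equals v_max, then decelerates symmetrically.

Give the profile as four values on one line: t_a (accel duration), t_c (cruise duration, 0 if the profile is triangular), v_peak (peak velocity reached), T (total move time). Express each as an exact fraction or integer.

t_a=13 t_c=0 v_peak=169/4 T=26

v_max²/a_max = (177/4)²/(13/4) = 31329/52
2197/4 < 31329/52 ⇒ no cruise
v_peak = √(2197/4·13/4) = √(28561/16) = 169/4
t_a = (169/4)/(13/4) = 13; t_c = 0
T = 2·13 = 26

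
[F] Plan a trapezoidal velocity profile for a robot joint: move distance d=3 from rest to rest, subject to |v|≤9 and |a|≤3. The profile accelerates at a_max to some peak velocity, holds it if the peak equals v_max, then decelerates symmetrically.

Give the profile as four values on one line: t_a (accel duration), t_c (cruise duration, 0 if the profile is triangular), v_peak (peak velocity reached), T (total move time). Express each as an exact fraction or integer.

t_a=1 t_c=0 v_peak=3 T=2

vₘ²/aₘ = 9²/3 = 27
3 < 27 → triangular
v_peak = √(3·3) = √9 = 3
t_a = 3/3 = 1; t_c = 0
T = 2·1 = 2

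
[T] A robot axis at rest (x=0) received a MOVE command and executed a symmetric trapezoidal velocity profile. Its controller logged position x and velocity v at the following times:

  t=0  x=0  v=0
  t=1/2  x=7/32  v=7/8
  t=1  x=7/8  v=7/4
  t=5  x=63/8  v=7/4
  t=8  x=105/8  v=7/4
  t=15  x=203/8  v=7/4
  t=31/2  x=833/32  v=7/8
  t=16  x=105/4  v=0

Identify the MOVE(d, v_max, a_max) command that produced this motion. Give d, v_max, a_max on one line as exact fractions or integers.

d=105/4 v_max=7/4 a_max=7/4

final state: t=16, x=105/4, v=0 → d = 105/4
a_max = (7/8−0)/(1/2−0) = 7/4
max v = 7/4 over t∈[1,15] → v_max = 7/4
check: 7/4·(1+14) = 105/4 ✓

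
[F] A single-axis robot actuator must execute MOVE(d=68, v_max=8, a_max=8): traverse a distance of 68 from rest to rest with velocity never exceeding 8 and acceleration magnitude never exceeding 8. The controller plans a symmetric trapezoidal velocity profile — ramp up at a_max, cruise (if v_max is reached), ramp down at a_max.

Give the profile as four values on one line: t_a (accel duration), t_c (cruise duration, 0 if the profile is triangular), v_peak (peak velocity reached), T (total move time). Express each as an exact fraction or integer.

v_max²/a_max = 8²/8 = 8
68 ≥ 8 so v_max reached
t_a = 8/8 = 1; v_peak = 8
d_cruise = 68 − 8 = 60; t_c = 60/8 = 15/2
T = 2·1 + 15/2 = 19/2

t_a=1 t_c=15/2 v_peak=8 T=19/2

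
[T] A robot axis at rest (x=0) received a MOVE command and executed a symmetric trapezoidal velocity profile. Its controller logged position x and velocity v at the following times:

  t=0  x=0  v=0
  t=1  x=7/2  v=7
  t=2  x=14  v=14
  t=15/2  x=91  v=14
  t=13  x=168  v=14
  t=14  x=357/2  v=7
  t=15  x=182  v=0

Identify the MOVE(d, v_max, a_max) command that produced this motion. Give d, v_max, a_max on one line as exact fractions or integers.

d=182 v_max=14 a_max=7

final state: t=15, x=182, v=0 → d = 182
a_max = (7−0)/(1−0) = 7
max v = 14 over t∈[2,13] → v_max = 14
check: 14·(2+11) = 182 ✓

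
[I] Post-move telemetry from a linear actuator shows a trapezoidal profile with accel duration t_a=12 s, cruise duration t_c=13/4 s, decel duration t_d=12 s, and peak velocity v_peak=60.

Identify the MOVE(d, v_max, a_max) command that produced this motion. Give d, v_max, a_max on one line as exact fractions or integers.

a_max = 60/12 = 5
d_a = ½·60·12 = 360; d_c = 60·13/4 = 195
d = 2·360 + 195 = 915
t_c = 13/4 > 0 ⇒ limit active, v_max = 60

d=915 v_max=60 a_max=5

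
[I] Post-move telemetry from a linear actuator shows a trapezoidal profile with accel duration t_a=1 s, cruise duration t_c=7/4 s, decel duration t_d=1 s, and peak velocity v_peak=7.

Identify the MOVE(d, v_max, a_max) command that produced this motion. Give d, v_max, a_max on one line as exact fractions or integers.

d=77/4 v_max=7 a_max=7

a_max = 7/1 = 7
d_a = ½·7·1 = 7/2; d_c = 7·7/4 = 49/4
d = 2·7/2 + 49/4 = 77/4
t_c = 7/4 > 0 → v_max = v_peak = 7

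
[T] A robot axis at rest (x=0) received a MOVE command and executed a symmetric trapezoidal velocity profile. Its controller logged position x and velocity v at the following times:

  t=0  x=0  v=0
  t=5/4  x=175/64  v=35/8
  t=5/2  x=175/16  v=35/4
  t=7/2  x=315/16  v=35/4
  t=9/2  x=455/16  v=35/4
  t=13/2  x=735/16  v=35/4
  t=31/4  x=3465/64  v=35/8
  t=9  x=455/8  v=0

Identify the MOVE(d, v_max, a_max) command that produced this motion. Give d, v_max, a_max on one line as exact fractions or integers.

d=455/8 v_max=35/4 a_max=7/2

final state: t=9, x=455/8, v=0 → d = 455/8
a_max = (35/8−0)/(5/4−0) = 7/2
max v = 35/4 over t∈[5/2,13/2] → v_max = 35/4
check: 35/4·(5/2+4) = 455/8 ✓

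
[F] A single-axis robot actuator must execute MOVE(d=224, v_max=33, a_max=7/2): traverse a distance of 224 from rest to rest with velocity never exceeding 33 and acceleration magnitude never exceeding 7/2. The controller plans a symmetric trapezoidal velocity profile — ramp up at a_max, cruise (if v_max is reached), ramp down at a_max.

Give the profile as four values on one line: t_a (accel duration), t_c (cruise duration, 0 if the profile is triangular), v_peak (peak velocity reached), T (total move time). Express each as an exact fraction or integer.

t_a=8 t_c=0 v_peak=28 T=16

v_max²/a_max = 33²/(7/2) = 2178/7
224 < 2178/7 → triangular
v_peak = √(224·7/2) = √784 = 28
t_a = 28/(7/2) = 8; t_c = 0
T = 2·8 = 16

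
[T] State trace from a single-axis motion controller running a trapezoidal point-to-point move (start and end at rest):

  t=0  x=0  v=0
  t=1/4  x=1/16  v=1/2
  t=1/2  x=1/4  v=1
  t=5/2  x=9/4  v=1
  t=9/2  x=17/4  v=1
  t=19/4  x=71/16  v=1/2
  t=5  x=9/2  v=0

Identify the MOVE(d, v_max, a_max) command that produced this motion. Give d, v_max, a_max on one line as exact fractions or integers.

final state: t=5, x=9/2, v=0 → d = 9/2
a_max = (1/2−0)/(1/4−0) = 2
max v = 1 over t∈[1/2,9/2] → v_max = 1
check: 1·(1/2+4) = 9/2 ✓

d=9/2 v_max=1 a_max=2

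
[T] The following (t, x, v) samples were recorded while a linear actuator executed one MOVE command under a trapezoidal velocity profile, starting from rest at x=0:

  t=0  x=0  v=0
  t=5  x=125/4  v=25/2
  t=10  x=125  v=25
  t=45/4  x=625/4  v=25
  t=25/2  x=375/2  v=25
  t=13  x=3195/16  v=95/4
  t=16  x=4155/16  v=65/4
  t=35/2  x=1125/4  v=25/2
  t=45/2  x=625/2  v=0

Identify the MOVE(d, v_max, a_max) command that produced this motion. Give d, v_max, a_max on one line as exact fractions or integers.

final state: t=45/2, x=625/2, v=0 → d = 625/2
a_max = (25/2−0)/(5−0) = 5/2
max v = 25 over t∈[10,25/2] → v_max = 25
check: 25·(10+5/2) = 625/2 ✓

d=625/2 v_max=25 a_max=5/2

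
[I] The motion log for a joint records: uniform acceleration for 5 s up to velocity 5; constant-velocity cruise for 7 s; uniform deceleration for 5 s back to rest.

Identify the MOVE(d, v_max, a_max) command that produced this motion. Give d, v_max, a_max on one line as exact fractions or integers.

a_max = 5/5 = 1
d_a = ½·5·5 = 25/2; d_c = 5·7 = 35
d = 2·25/2 + 35 = 60
t_c = 7 > 0 ⇒ limit active, v_max = 5

d=60 v_max=5 a_max=1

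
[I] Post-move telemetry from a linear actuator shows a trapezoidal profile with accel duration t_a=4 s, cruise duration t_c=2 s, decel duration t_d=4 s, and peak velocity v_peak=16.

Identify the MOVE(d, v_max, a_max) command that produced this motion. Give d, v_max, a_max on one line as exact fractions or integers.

a_max = 16/4 = 4
d_a = ½·16·4 = 32; d_c = 16·2 = 32
d = 2·32 + 32 = 96
t_c = 2 > 0 so v_max = 16

d=96 v_max=16 a_max=4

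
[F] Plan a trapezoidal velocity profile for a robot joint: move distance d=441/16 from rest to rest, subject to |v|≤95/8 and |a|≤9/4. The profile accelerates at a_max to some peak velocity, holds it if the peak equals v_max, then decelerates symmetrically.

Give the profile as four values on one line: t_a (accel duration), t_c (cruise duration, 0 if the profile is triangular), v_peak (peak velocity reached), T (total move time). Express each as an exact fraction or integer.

t_a=7/2 t_c=0 v_peak=63/8 T=7

vₘ²/aₘ = (95/8)²/(9/4) = 9025/144
441/16 < 9025/144 → triangular
v_peak = √(441/16·9/4) = √(3969/64) = 63/8
t_a = (63/8)/(9/4) = 7/2; t_c = 0
T = 2·7/2 = 7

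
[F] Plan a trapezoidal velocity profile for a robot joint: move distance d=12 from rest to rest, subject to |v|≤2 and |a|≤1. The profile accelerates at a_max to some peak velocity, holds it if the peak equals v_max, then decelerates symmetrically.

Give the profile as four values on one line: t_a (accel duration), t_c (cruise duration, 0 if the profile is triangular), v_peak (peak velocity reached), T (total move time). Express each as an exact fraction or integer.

t_a=2 t_c=4 v_peak=2 T=8

vₘ²/aₘ = 2²/1 = 4
12 ≥ 4 so v_max reached
t_a = 2/1 = 2; v_peak = 2
d_cruise = 12 − 4 = 8; t_c = 8/2 = 4
T = 2·2 + 4 = 8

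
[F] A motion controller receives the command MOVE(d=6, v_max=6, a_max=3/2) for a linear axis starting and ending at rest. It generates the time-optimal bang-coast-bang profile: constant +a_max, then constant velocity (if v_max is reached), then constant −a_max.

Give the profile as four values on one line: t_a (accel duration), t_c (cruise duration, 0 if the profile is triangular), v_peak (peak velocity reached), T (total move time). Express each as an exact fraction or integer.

t_a=2 t_c=0 v_peak=3 T=4

vₘ²/aₘ = 6²/(3/2) = 24
6 < 24 ⇒ no cruise
v_peak = √(6·3/2) = √9 = 3
t_a = 3/(3/2) = 2; t_c = 0
T = 2·2 = 4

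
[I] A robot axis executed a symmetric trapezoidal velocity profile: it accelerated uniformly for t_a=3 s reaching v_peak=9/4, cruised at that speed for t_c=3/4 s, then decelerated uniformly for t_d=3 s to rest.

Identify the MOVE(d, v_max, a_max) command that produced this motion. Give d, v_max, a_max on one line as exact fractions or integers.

a_max = (9/4)/3 = 3/4
d_a = ½·9/4·3 = 27/8; d_c = 9/4·3/4 = 27/16
d = 2·27/8 + 27/16 = 135/16
t_c = 3/4 > 0 so v_max = 9/4

d=135/16 v_max=9/4 a_max=3/4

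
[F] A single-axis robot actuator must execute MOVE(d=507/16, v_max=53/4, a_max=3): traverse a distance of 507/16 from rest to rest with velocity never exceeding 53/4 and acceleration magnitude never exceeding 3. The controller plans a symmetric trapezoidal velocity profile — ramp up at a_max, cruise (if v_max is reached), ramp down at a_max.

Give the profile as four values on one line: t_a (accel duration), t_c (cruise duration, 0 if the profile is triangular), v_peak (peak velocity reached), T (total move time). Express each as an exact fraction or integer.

(v_max)²/a_max = (53/4)²/3 = 2809/48
507/16 < 2809/48 → triangular
v_peak = √(507/16·3) = √(1521/16) = 39/4
t_a = (39/4)/3 = 13/4; t_c = 0
T = 2·13/4 = 13/2

t_a=13/4 t_c=0 v_peak=39/4 T=13/2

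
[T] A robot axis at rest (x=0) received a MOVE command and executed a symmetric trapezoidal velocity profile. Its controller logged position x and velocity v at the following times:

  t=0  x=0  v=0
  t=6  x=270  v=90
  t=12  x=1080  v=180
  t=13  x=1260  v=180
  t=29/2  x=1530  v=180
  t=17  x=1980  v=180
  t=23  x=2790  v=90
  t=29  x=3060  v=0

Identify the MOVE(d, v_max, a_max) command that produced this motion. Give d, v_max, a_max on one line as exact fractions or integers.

final state: t=29, x=3060, v=0 → d = 3060
a_max = (90−0)/(6−0) = 15
max v = 180 over t∈[12,17] → v_max = 180
check: 180·(12+5) = 3060 ✓

d=3060 v_max=180 a_max=15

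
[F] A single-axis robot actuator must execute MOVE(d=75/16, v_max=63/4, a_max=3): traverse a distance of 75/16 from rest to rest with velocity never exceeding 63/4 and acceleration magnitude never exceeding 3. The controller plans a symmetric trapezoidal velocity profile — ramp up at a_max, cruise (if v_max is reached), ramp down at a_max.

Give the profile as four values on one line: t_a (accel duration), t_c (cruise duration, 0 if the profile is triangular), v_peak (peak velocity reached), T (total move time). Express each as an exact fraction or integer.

(v_max)²/a_max = (63/4)²/3 = 1323/16
75/16 < 1323/16 ⇒ no cruise
v_peak = √(75/16·3) = √(225/16) = 15/4
t_a = (15/4)/3 = 5/4; t_c = 0
T = 2·5/4 = 5/2

t_a=5/4 t_c=0 v_peak=15/4 T=5/2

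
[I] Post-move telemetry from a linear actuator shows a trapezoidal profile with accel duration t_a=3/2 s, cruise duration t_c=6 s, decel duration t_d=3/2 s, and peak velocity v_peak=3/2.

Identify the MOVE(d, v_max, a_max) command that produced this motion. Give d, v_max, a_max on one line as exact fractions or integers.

a_max = (3/2)/(3/2) = 1
d_a = ½·3/2·3/2 = 9/8; d_c = 3/2·6 = 9
d = 2·9/8 + 9 = 45/4
t_c = 6 > 0 so v_max = 3/2

d=45/4 v_max=3/2 a_max=1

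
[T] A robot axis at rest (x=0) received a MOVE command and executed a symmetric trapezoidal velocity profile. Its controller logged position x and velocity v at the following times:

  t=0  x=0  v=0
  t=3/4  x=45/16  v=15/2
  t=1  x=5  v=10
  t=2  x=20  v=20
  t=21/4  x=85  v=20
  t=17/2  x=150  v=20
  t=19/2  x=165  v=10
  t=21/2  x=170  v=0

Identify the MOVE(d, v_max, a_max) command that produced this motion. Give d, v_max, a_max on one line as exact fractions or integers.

d=170 v_max=20 a_max=10

final state: t=21/2, x=170, v=0 → d = 170
a_max = (15/2−0)/(3/4−0) = 10
max v = 20 over t∈[2,17/2] → v_max = 20
check: 20·(2+13/2) = 170 ✓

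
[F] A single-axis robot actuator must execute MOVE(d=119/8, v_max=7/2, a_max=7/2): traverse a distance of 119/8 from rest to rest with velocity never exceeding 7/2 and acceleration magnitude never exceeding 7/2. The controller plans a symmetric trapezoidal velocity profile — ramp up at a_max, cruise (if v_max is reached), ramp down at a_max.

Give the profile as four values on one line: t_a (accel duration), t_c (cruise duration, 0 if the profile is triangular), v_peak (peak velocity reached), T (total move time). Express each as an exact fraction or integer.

vₘ²/aₘ = (7/2)²/(7/2) = 7/2
119/8 ≥ 7/2 ⇒ cruise phase
t_a = (7/2)/(7/2) = 1; v_peak = 7/2
d_cruise = 119/8 − 7/2 = 91/8; t_c = (91/8)/(7/2) = 13/4
T = 2·1 + 13/4 = 21/4

t_a=1 t_c=13/4 v_peak=7/2 T=21/4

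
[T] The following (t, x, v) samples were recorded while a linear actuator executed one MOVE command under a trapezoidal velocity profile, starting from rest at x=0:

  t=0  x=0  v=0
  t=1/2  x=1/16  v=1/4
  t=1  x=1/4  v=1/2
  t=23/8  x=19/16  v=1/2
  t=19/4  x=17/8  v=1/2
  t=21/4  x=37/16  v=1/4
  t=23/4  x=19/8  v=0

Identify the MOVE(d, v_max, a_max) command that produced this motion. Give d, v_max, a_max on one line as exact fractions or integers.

final state: t=23/4, x=19/8, v=0 → d = 19/8
a_max = (1/4−0)/(1/2−0) = 1/2
max v = 1/2 over t∈[1,19/4] → v_max = 1/2
check: 1/2·(1+15/4) = 19/8 ✓

d=19/8 v_max=1/2 a_max=1/2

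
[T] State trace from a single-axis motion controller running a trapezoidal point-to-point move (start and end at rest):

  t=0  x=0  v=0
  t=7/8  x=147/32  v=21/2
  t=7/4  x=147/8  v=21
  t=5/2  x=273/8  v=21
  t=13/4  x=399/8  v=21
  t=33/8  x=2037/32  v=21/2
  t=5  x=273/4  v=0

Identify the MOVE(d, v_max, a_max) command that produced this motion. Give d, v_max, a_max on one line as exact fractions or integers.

d=273/4 v_max=21 a_max=12

final state: t=5, x=273/4, v=0 → d = 273/4
a_max = (21/2−0)/(7/8−0) = 12
max v = 21 over t∈[7/4,13/4] → v_max = 21
check: 21·(7/4+3/2) = 273/4 ✓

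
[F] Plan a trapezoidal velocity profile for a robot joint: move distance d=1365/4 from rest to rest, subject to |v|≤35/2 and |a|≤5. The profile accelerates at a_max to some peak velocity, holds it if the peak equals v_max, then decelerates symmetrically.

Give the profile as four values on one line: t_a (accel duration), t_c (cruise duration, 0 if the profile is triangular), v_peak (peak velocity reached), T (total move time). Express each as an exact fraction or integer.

vₘ²/aₘ = (35/2)²/5 = 245/4
1365/4 ≥ 245/4 so v_max reached
t_a = (35/2)/5 = 7/2; v_peak = 35/2
d_cruise = 1365/4 − 245/4 = 280; t_c = 280/(35/2) = 16
T = 2·7/2 + 16 = 23

t_a=7/2 t_c=16 v_peak=35/2 T=23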